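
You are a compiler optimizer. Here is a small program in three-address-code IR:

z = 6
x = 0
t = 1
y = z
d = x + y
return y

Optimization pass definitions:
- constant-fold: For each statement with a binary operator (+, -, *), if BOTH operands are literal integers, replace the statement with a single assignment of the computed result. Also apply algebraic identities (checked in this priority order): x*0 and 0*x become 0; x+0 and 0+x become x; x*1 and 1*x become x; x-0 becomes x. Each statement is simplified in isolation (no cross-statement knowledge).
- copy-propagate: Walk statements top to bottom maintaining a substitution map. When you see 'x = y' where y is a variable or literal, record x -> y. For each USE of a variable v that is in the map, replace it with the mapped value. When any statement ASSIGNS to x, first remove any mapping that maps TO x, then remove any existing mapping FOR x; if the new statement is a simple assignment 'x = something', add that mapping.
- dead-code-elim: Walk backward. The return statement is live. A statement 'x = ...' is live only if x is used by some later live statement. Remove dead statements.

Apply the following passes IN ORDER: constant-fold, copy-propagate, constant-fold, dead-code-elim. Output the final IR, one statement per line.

Answer: return 6

Derivation:
Initial IR:
  z = 6
  x = 0
  t = 1
  y = z
  d = x + y
  return y
After constant-fold (6 stmts):
  z = 6
  x = 0
  t = 1
  y = z
  d = x + y
  return y
After copy-propagate (6 stmts):
  z = 6
  x = 0
  t = 1
  y = 6
  d = 0 + 6
  return 6
After constant-fold (6 stmts):
  z = 6
  x = 0
  t = 1
  y = 6
  d = 6
  return 6
After dead-code-elim (1 stmts):
  return 6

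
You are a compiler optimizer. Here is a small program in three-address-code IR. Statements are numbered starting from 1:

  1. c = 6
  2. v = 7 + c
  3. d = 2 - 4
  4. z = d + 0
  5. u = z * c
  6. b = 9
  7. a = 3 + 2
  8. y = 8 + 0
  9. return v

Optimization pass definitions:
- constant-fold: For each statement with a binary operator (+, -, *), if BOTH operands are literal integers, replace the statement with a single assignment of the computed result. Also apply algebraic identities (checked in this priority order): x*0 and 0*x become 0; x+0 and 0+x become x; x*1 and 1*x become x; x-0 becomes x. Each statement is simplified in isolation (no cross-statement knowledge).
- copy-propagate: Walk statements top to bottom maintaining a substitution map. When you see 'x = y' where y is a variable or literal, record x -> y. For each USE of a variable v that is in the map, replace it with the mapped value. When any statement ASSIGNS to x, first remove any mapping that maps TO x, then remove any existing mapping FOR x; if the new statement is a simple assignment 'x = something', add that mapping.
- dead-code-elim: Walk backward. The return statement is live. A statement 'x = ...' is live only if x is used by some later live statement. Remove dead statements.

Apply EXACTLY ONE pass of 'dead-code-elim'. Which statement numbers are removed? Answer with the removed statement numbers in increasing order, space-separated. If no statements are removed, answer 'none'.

Backward liveness scan:
Stmt 1 'c = 6': KEEP (c is live); live-in = []
Stmt 2 'v = 7 + c': KEEP (v is live); live-in = ['c']
Stmt 3 'd = 2 - 4': DEAD (d not in live set ['v'])
Stmt 4 'z = d + 0': DEAD (z not in live set ['v'])
Stmt 5 'u = z * c': DEAD (u not in live set ['v'])
Stmt 6 'b = 9': DEAD (b not in live set ['v'])
Stmt 7 'a = 3 + 2': DEAD (a not in live set ['v'])
Stmt 8 'y = 8 + 0': DEAD (y not in live set ['v'])
Stmt 9 'return v': KEEP (return); live-in = ['v']
Removed statement numbers: [3, 4, 5, 6, 7, 8]
Surviving IR:
  c = 6
  v = 7 + c
  return v

Answer: 3 4 5 6 7 8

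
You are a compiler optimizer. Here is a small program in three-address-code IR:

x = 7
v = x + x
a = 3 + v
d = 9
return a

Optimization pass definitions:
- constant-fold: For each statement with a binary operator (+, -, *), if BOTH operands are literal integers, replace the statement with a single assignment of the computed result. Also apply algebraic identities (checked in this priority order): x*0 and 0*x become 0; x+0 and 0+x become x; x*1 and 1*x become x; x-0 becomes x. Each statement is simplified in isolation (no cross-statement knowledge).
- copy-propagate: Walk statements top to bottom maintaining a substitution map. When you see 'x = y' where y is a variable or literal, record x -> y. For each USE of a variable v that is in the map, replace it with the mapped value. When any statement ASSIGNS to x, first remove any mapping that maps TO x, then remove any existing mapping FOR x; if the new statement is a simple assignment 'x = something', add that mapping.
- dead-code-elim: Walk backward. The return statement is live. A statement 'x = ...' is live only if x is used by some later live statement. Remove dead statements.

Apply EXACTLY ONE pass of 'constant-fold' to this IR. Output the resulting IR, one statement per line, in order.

Applying constant-fold statement-by-statement:
  [1] x = 7  (unchanged)
  [2] v = x + x  (unchanged)
  [3] a = 3 + v  (unchanged)
  [4] d = 9  (unchanged)
  [5] return a  (unchanged)
Result (5 stmts):
  x = 7
  v = x + x
  a = 3 + v
  d = 9
  return a

Answer: x = 7
v = x + x
a = 3 + v
d = 9
return a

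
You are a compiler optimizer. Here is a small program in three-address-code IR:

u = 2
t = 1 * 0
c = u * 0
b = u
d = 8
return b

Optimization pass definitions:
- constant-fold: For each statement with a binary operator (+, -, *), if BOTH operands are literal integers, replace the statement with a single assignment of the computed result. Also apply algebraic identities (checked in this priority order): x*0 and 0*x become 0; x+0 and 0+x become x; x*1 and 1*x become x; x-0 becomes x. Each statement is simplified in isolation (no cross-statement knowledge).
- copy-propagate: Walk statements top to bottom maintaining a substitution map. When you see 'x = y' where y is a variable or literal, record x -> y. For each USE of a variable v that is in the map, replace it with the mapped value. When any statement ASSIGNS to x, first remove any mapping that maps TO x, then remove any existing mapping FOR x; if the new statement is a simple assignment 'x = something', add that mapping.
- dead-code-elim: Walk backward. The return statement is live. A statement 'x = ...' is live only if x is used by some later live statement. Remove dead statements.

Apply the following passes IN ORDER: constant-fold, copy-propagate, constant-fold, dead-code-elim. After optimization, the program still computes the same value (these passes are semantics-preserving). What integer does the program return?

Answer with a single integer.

Initial IR:
  u = 2
  t = 1 * 0
  c = u * 0
  b = u
  d = 8
  return b
After constant-fold (6 stmts):
  u = 2
  t = 0
  c = 0
  b = u
  d = 8
  return b
After copy-propagate (6 stmts):
  u = 2
  t = 0
  c = 0
  b = 2
  d = 8
  return 2
After constant-fold (6 stmts):
  u = 2
  t = 0
  c = 0
  b = 2
  d = 8
  return 2
After dead-code-elim (1 stmts):
  return 2
Evaluate:
  u = 2  =>  u = 2
  t = 1 * 0  =>  t = 0
  c = u * 0  =>  c = 0
  b = u  =>  b = 2
  d = 8  =>  d = 8
  return b = 2

Answer: 2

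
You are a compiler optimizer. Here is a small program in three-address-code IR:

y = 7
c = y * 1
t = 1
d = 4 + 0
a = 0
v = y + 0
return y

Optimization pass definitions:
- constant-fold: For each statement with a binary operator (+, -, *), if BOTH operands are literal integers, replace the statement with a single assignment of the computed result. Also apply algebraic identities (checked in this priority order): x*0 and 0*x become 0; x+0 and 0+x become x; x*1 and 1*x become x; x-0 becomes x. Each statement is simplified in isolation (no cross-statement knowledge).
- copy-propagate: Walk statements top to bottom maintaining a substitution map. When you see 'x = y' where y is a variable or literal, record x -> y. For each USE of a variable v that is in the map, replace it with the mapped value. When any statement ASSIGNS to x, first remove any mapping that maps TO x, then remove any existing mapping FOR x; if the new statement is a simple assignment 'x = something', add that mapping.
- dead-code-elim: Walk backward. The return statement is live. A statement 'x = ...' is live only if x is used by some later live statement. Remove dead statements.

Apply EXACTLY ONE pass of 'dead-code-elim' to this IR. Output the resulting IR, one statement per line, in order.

Applying dead-code-elim statement-by-statement:
  [7] return y  -> KEEP (return); live=['y']
  [6] v = y + 0  -> DEAD (v not live)
  [5] a = 0  -> DEAD (a not live)
  [4] d = 4 + 0  -> DEAD (d not live)
  [3] t = 1  -> DEAD (t not live)
  [2] c = y * 1  -> DEAD (c not live)
  [1] y = 7  -> KEEP; live=[]
Result (2 stmts):
  y = 7
  return y

Answer: y = 7
return y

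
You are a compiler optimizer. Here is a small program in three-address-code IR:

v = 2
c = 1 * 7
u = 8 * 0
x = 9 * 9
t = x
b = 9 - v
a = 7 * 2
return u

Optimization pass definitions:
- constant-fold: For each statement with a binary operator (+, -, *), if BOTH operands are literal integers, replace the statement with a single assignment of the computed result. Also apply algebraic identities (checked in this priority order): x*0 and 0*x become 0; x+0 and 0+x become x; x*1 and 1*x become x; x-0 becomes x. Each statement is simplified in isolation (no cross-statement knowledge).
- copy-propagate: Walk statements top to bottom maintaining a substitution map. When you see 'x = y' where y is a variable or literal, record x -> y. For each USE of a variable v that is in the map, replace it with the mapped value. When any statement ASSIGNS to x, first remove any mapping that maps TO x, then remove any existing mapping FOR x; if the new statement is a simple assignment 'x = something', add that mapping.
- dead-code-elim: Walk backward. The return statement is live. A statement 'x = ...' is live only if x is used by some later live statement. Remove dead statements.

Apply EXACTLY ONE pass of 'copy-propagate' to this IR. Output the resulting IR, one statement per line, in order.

Answer: v = 2
c = 1 * 7
u = 8 * 0
x = 9 * 9
t = x
b = 9 - 2
a = 7 * 2
return u

Derivation:
Applying copy-propagate statement-by-statement:
  [1] v = 2  (unchanged)
  [2] c = 1 * 7  (unchanged)
  [3] u = 8 * 0  (unchanged)
  [4] x = 9 * 9  (unchanged)
  [5] t = x  (unchanged)
  [6] b = 9 - v  -> b = 9 - 2
  [7] a = 7 * 2  (unchanged)
  [8] return u  (unchanged)
Result (8 stmts):
  v = 2
  c = 1 * 7
  u = 8 * 0
  x = 9 * 9
  t = x
  b = 9 - 2
  a = 7 * 2
  return u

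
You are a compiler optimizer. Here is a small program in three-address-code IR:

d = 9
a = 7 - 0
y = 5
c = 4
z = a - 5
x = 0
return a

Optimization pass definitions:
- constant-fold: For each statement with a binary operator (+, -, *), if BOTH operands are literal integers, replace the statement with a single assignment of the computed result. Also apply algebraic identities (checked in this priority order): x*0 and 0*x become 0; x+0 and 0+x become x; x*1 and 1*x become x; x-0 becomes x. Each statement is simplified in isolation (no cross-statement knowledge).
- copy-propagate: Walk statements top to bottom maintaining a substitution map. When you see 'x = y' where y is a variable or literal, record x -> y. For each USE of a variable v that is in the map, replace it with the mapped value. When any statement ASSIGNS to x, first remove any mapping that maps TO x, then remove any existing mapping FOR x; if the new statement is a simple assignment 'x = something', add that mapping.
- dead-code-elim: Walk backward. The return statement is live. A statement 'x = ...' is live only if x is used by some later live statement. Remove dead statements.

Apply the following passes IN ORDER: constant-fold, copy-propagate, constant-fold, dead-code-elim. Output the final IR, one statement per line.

Answer: return 7

Derivation:
Initial IR:
  d = 9
  a = 7 - 0
  y = 5
  c = 4
  z = a - 5
  x = 0
  return a
After constant-fold (7 stmts):
  d = 9
  a = 7
  y = 5
  c = 4
  z = a - 5
  x = 0
  return a
After copy-propagate (7 stmts):
  d = 9
  a = 7
  y = 5
  c = 4
  z = 7 - 5
  x = 0
  return 7
After constant-fold (7 stmts):
  d = 9
  a = 7
  y = 5
  c = 4
  z = 2
  x = 0
  return 7
After dead-code-elim (1 stmts):
  return 7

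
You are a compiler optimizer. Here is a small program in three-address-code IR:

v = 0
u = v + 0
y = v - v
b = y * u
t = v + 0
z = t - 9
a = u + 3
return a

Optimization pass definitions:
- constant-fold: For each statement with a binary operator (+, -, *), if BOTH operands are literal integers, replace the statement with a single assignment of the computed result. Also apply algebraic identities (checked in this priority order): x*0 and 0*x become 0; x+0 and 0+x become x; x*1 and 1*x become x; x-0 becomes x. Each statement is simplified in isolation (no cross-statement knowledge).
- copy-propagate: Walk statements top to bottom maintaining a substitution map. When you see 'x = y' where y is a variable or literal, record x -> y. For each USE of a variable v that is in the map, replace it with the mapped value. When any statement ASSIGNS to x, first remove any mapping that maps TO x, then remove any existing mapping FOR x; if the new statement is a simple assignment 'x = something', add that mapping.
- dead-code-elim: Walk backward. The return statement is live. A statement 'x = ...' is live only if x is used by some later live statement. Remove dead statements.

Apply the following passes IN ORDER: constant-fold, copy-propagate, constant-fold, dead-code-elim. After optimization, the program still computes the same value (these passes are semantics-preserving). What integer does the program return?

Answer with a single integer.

Initial IR:
  v = 0
  u = v + 0
  y = v - v
  b = y * u
  t = v + 0
  z = t - 9
  a = u + 3
  return a
After constant-fold (8 stmts):
  v = 0
  u = v
  y = v - v
  b = y * u
  t = v
  z = t - 9
  a = u + 3
  return a
After copy-propagate (8 stmts):
  v = 0
  u = 0
  y = 0 - 0
  b = y * 0
  t = 0
  z = 0 - 9
  a = 0 + 3
  return a
After constant-fold (8 stmts):
  v = 0
  u = 0
  y = 0
  b = 0
  t = 0
  z = -9
  a = 3
  return a
After dead-code-elim (2 stmts):
  a = 3
  return a
Evaluate:
  v = 0  =>  v = 0
  u = v + 0  =>  u = 0
  y = v - v  =>  y = 0
  b = y * u  =>  b = 0
  t = v + 0  =>  t = 0
  z = t - 9  =>  z = -9
  a = u + 3  =>  a = 3
  return a = 3

Answer: 3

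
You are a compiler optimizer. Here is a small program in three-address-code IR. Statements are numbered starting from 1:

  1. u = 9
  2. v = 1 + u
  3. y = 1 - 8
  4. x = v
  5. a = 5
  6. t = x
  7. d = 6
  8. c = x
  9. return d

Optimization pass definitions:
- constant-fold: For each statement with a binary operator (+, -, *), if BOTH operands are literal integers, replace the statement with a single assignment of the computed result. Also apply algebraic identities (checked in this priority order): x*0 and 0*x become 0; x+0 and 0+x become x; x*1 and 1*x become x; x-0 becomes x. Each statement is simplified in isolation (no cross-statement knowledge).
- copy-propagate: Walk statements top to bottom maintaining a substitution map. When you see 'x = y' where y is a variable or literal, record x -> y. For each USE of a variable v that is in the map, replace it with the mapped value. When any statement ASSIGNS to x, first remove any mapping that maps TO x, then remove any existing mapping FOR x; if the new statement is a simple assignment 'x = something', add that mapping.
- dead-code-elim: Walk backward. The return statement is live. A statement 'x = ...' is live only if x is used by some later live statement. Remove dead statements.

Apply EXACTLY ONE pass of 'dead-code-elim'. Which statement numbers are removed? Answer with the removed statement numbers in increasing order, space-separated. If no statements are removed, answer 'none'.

Answer: 1 2 3 4 5 6 8

Derivation:
Backward liveness scan:
Stmt 1 'u = 9': DEAD (u not in live set [])
Stmt 2 'v = 1 + u': DEAD (v not in live set [])
Stmt 3 'y = 1 - 8': DEAD (y not in live set [])
Stmt 4 'x = v': DEAD (x not in live set [])
Stmt 5 'a = 5': DEAD (a not in live set [])
Stmt 6 't = x': DEAD (t not in live set [])
Stmt 7 'd = 6': KEEP (d is live); live-in = []
Stmt 8 'c = x': DEAD (c not in live set ['d'])
Stmt 9 'return d': KEEP (return); live-in = ['d']
Removed statement numbers: [1, 2, 3, 4, 5, 6, 8]
Surviving IR:
  d = 6
  return d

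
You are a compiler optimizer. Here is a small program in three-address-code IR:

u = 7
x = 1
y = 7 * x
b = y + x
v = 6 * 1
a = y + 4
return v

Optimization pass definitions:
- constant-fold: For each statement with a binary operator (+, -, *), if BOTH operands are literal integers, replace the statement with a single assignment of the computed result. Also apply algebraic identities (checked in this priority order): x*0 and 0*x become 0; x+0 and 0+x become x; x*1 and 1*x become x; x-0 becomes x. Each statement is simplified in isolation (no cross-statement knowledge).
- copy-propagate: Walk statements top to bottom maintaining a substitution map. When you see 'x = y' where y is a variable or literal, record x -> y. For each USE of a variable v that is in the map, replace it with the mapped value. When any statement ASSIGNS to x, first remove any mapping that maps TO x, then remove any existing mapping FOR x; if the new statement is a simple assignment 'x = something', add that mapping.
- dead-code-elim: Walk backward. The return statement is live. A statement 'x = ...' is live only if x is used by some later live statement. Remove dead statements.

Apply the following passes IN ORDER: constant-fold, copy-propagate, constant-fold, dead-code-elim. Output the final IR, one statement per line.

Answer: return 6

Derivation:
Initial IR:
  u = 7
  x = 1
  y = 7 * x
  b = y + x
  v = 6 * 1
  a = y + 4
  return v
After constant-fold (7 stmts):
  u = 7
  x = 1
  y = 7 * x
  b = y + x
  v = 6
  a = y + 4
  return v
After copy-propagate (7 stmts):
  u = 7
  x = 1
  y = 7 * 1
  b = y + 1
  v = 6
  a = y + 4
  return 6
After constant-fold (7 stmts):
  u = 7
  x = 1
  y = 7
  b = y + 1
  v = 6
  a = y + 4
  return 6
After dead-code-elim (1 stmts):
  return 6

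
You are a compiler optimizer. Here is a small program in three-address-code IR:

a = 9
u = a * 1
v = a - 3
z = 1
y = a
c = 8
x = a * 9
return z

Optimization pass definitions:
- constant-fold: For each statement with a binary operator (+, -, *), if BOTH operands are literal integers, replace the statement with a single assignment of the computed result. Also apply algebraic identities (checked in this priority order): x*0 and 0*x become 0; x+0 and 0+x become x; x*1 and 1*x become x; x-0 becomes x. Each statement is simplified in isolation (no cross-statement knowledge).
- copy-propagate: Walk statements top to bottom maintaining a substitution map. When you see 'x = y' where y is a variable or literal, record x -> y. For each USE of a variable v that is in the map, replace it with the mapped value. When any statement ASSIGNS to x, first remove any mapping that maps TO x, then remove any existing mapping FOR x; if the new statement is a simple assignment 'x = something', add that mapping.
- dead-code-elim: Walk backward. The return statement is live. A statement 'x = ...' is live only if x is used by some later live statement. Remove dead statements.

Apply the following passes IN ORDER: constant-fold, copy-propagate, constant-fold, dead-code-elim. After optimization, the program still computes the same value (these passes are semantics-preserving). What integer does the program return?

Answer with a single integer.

Answer: 1

Derivation:
Initial IR:
  a = 9
  u = a * 1
  v = a - 3
  z = 1
  y = a
  c = 8
  x = a * 9
  return z
After constant-fold (8 stmts):
  a = 9
  u = a
  v = a - 3
  z = 1
  y = a
  c = 8
  x = a * 9
  return z
After copy-propagate (8 stmts):
  a = 9
  u = 9
  v = 9 - 3
  z = 1
  y = 9
  c = 8
  x = 9 * 9
  return 1
After constant-fold (8 stmts):
  a = 9
  u = 9
  v = 6
  z = 1
  y = 9
  c = 8
  x = 81
  return 1
After dead-code-elim (1 stmts):
  return 1
Evaluate:
  a = 9  =>  a = 9
  u = a * 1  =>  u = 9
  v = a - 3  =>  v = 6
  z = 1  =>  z = 1
  y = a  =>  y = 9
  c = 8  =>  c = 8
  x = a * 9  =>  x = 81
  return z = 1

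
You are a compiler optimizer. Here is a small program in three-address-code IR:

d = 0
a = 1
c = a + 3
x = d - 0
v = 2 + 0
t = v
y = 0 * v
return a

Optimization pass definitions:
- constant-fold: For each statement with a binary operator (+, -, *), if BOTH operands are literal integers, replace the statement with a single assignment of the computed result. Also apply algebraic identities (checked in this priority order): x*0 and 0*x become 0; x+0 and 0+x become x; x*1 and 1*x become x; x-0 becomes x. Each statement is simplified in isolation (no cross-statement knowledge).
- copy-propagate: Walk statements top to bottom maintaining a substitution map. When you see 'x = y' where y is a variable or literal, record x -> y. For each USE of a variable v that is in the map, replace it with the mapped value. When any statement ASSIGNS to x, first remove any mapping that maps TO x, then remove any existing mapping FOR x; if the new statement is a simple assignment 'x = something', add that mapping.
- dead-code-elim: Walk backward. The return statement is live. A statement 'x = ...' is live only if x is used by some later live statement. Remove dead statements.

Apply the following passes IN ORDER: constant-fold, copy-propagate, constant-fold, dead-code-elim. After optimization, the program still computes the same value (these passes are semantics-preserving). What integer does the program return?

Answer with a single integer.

Initial IR:
  d = 0
  a = 1
  c = a + 3
  x = d - 0
  v = 2 + 0
  t = v
  y = 0 * v
  return a
After constant-fold (8 stmts):
  d = 0
  a = 1
  c = a + 3
  x = d
  v = 2
  t = v
  y = 0
  return a
After copy-propagate (8 stmts):
  d = 0
  a = 1
  c = 1 + 3
  x = 0
  v = 2
  t = 2
  y = 0
  return 1
After constant-fold (8 stmts):
  d = 0
  a = 1
  c = 4
  x = 0
  v = 2
  t = 2
  y = 0
  return 1
After dead-code-elim (1 stmts):
  return 1
Evaluate:
  d = 0  =>  d = 0
  a = 1  =>  a = 1
  c = a + 3  =>  c = 4
  x = d - 0  =>  x = 0
  v = 2 + 0  =>  v = 2
  t = v  =>  t = 2
  y = 0 * v  =>  y = 0
  return a = 1

Answer: 1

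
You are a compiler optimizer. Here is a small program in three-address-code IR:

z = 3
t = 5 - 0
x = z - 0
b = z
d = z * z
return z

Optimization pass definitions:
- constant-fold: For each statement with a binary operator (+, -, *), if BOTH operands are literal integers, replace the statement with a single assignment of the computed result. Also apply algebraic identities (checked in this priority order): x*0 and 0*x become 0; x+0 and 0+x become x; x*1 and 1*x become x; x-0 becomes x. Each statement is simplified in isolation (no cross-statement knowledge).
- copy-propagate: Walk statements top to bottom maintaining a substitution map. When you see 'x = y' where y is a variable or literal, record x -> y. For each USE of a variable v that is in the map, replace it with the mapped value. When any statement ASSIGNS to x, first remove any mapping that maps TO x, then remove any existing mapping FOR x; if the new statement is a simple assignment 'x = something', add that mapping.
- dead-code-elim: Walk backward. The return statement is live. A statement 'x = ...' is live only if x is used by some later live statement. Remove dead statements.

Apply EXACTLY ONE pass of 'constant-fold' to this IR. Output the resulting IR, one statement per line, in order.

Answer: z = 3
t = 5
x = z
b = z
d = z * z
return z

Derivation:
Applying constant-fold statement-by-statement:
  [1] z = 3  (unchanged)
  [2] t = 5 - 0  -> t = 5
  [3] x = z - 0  -> x = z
  [4] b = z  (unchanged)
  [5] d = z * z  (unchanged)
  [6] return z  (unchanged)
Result (6 stmts):
  z = 3
  t = 5
  x = z
  b = z
  d = z * z
  return z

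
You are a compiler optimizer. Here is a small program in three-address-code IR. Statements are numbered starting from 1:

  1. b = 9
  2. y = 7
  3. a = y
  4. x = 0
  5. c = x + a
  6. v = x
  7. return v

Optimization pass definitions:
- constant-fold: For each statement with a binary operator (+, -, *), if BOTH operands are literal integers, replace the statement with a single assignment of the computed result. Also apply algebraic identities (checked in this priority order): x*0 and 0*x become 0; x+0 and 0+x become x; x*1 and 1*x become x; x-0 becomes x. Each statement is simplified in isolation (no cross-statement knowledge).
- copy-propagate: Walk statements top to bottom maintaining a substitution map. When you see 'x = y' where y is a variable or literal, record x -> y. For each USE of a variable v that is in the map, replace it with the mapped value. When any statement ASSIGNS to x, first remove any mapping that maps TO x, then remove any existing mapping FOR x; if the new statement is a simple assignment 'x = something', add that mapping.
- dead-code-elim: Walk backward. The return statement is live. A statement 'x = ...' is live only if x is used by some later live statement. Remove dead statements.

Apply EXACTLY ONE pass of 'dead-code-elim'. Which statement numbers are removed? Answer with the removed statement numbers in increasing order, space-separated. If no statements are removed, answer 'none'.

Answer: 1 2 3 5

Derivation:
Backward liveness scan:
Stmt 1 'b = 9': DEAD (b not in live set [])
Stmt 2 'y = 7': DEAD (y not in live set [])
Stmt 3 'a = y': DEAD (a not in live set [])
Stmt 4 'x = 0': KEEP (x is live); live-in = []
Stmt 5 'c = x + a': DEAD (c not in live set ['x'])
Stmt 6 'v = x': KEEP (v is live); live-in = ['x']
Stmt 7 'return v': KEEP (return); live-in = ['v']
Removed statement numbers: [1, 2, 3, 5]
Surviving IR:
  x = 0
  v = x
  return v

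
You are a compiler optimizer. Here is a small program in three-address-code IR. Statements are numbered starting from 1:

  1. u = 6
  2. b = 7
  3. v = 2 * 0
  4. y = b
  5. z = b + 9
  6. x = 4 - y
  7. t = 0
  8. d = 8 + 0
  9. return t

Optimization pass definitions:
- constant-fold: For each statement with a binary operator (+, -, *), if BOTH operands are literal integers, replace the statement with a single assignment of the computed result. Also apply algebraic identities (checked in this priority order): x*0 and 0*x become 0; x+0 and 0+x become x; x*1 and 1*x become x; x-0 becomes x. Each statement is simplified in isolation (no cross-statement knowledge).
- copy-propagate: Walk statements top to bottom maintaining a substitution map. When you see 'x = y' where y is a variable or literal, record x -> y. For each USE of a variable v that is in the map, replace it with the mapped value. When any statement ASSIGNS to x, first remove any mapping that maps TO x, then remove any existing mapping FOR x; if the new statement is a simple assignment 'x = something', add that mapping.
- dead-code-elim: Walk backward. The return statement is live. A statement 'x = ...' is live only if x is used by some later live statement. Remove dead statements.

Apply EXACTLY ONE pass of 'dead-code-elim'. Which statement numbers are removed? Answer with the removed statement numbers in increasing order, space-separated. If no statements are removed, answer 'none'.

Backward liveness scan:
Stmt 1 'u = 6': DEAD (u not in live set [])
Stmt 2 'b = 7': DEAD (b not in live set [])
Stmt 3 'v = 2 * 0': DEAD (v not in live set [])
Stmt 4 'y = b': DEAD (y not in live set [])
Stmt 5 'z = b + 9': DEAD (z not in live set [])
Stmt 6 'x = 4 - y': DEAD (x not in live set [])
Stmt 7 't = 0': KEEP (t is live); live-in = []
Stmt 8 'd = 8 + 0': DEAD (d not in live set ['t'])
Stmt 9 'return t': KEEP (return); live-in = ['t']
Removed statement numbers: [1, 2, 3, 4, 5, 6, 8]
Surviving IR:
  t = 0
  return t

Answer: 1 2 3 4 5 6 8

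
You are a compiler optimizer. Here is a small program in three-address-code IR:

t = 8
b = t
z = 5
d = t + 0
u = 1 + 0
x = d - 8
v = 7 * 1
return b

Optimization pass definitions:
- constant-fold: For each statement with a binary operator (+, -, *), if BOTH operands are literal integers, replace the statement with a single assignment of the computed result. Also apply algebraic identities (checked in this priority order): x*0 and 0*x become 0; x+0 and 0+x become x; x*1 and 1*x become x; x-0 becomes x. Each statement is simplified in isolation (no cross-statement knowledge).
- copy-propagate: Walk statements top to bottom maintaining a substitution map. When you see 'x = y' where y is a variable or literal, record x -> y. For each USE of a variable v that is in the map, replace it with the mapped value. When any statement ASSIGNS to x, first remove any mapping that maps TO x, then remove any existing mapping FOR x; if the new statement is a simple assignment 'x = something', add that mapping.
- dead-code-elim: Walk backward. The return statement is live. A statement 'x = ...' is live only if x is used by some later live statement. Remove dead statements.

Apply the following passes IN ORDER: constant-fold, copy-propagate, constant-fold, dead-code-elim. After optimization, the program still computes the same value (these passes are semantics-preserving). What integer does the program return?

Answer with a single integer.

Answer: 8

Derivation:
Initial IR:
  t = 8
  b = t
  z = 5
  d = t + 0
  u = 1 + 0
  x = d - 8
  v = 7 * 1
  return b
After constant-fold (8 stmts):
  t = 8
  b = t
  z = 5
  d = t
  u = 1
  x = d - 8
  v = 7
  return b
After copy-propagate (8 stmts):
  t = 8
  b = 8
  z = 5
  d = 8
  u = 1
  x = 8 - 8
  v = 7
  return 8
After constant-fold (8 stmts):
  t = 8
  b = 8
  z = 5
  d = 8
  u = 1
  x = 0
  v = 7
  return 8
After dead-code-elim (1 stmts):
  return 8
Evaluate:
  t = 8  =>  t = 8
  b = t  =>  b = 8
  z = 5  =>  z = 5
  d = t + 0  =>  d = 8
  u = 1 + 0  =>  u = 1
  x = d - 8  =>  x = 0
  v = 7 * 1  =>  v = 7
  return b = 8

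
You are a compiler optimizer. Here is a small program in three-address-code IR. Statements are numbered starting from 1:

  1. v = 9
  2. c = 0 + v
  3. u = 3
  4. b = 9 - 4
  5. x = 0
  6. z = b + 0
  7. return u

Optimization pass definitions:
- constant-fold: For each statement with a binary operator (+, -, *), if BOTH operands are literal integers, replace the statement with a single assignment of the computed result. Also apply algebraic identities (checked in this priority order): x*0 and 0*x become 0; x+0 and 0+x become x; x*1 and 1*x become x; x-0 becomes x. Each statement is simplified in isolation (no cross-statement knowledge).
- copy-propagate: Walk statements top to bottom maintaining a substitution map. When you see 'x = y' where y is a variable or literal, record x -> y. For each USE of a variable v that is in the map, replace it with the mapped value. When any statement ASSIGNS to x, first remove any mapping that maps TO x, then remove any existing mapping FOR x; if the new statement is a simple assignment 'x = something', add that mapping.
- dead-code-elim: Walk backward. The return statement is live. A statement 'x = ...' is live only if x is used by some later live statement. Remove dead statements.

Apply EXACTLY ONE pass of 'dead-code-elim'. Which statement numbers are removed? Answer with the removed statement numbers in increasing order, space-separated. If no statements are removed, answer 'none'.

Answer: 1 2 4 5 6

Derivation:
Backward liveness scan:
Stmt 1 'v = 9': DEAD (v not in live set [])
Stmt 2 'c = 0 + v': DEAD (c not in live set [])
Stmt 3 'u = 3': KEEP (u is live); live-in = []
Stmt 4 'b = 9 - 4': DEAD (b not in live set ['u'])
Stmt 5 'x = 0': DEAD (x not in live set ['u'])
Stmt 6 'z = b + 0': DEAD (z not in live set ['u'])
Stmt 7 'return u': KEEP (return); live-in = ['u']
Removed statement numbers: [1, 2, 4, 5, 6]
Surviving IR:
  u = 3
  return u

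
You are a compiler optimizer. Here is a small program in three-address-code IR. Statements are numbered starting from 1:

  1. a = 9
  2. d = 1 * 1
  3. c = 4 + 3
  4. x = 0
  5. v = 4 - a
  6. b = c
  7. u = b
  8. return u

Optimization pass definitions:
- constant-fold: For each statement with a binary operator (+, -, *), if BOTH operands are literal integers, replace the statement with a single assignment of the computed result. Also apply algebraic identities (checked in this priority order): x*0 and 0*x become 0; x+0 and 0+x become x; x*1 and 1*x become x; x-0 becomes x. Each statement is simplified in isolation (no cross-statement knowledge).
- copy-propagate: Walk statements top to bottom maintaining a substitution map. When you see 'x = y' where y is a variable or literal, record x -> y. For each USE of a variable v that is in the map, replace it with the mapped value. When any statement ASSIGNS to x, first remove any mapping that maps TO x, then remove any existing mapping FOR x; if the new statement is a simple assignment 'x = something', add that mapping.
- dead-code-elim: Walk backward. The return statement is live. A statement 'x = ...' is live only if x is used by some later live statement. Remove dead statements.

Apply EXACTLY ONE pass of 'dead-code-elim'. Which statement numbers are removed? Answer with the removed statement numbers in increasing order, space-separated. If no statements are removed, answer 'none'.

Answer: 1 2 4 5

Derivation:
Backward liveness scan:
Stmt 1 'a = 9': DEAD (a not in live set [])
Stmt 2 'd = 1 * 1': DEAD (d not in live set [])
Stmt 3 'c = 4 + 3': KEEP (c is live); live-in = []
Stmt 4 'x = 0': DEAD (x not in live set ['c'])
Stmt 5 'v = 4 - a': DEAD (v not in live set ['c'])
Stmt 6 'b = c': KEEP (b is live); live-in = ['c']
Stmt 7 'u = b': KEEP (u is live); live-in = ['b']
Stmt 8 'return u': KEEP (return); live-in = ['u']
Removed statement numbers: [1, 2, 4, 5]
Surviving IR:
  c = 4 + 3
  b = c
  u = b
  return u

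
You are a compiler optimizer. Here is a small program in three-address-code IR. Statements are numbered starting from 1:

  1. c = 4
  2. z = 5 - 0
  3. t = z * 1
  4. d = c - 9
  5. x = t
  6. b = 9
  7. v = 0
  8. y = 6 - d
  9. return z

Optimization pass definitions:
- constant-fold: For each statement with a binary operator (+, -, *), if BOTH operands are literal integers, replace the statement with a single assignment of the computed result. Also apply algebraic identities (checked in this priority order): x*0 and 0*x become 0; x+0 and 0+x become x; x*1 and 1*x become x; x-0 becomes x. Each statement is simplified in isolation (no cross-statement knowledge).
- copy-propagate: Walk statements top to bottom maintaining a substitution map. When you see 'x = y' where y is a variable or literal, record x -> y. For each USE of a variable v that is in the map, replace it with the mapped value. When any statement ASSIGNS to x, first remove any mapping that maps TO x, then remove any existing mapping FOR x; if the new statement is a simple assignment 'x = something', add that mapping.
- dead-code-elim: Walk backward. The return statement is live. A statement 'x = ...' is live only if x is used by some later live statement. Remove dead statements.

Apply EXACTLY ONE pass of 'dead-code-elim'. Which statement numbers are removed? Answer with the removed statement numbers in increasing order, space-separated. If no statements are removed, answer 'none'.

Answer: 1 3 4 5 6 7 8

Derivation:
Backward liveness scan:
Stmt 1 'c = 4': DEAD (c not in live set [])
Stmt 2 'z = 5 - 0': KEEP (z is live); live-in = []
Stmt 3 't = z * 1': DEAD (t not in live set ['z'])
Stmt 4 'd = c - 9': DEAD (d not in live set ['z'])
Stmt 5 'x = t': DEAD (x not in live set ['z'])
Stmt 6 'b = 9': DEAD (b not in live set ['z'])
Stmt 7 'v = 0': DEAD (v not in live set ['z'])
Stmt 8 'y = 6 - d': DEAD (y not in live set ['z'])
Stmt 9 'return z': KEEP (return); live-in = ['z']
Removed statement numbers: [1, 3, 4, 5, 6, 7, 8]
Surviving IR:
  z = 5 - 0
  return z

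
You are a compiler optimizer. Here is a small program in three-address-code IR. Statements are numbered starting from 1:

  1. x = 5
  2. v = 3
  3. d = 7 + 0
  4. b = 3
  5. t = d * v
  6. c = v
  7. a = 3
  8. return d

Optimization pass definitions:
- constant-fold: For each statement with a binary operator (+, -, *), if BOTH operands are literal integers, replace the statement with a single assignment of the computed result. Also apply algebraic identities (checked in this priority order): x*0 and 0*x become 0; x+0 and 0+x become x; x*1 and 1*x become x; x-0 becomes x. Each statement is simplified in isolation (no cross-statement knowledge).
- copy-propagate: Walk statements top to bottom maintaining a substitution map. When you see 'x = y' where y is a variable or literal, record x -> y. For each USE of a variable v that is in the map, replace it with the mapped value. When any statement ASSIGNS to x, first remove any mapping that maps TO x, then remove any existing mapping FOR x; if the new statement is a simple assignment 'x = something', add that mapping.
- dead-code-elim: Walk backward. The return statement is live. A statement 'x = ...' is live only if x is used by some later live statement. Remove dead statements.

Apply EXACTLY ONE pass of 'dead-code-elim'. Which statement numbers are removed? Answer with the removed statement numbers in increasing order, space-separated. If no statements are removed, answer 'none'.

Backward liveness scan:
Stmt 1 'x = 5': DEAD (x not in live set [])
Stmt 2 'v = 3': DEAD (v not in live set [])
Stmt 3 'd = 7 + 0': KEEP (d is live); live-in = []
Stmt 4 'b = 3': DEAD (b not in live set ['d'])
Stmt 5 't = d * v': DEAD (t not in live set ['d'])
Stmt 6 'c = v': DEAD (c not in live set ['d'])
Stmt 7 'a = 3': DEAD (a not in live set ['d'])
Stmt 8 'return d': KEEP (return); live-in = ['d']
Removed statement numbers: [1, 2, 4, 5, 6, 7]
Surviving IR:
  d = 7 + 0
  return d

Answer: 1 2 4 5 6 7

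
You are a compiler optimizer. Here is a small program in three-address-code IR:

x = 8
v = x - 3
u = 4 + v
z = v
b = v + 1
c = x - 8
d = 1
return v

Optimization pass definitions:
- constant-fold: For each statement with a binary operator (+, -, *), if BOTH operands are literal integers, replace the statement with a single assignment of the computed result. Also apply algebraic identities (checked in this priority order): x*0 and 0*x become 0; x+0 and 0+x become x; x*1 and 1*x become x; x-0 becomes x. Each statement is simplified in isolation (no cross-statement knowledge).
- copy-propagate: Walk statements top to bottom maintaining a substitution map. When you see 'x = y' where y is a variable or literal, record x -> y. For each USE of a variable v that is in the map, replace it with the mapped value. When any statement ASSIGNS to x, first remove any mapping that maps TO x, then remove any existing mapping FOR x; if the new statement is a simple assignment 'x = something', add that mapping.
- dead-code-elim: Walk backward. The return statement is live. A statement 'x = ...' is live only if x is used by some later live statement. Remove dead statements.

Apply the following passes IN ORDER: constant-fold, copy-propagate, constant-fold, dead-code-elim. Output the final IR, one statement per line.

Answer: v = 5
return v

Derivation:
Initial IR:
  x = 8
  v = x - 3
  u = 4 + v
  z = v
  b = v + 1
  c = x - 8
  d = 1
  return v
After constant-fold (8 stmts):
  x = 8
  v = x - 3
  u = 4 + v
  z = v
  b = v + 1
  c = x - 8
  d = 1
  return v
After copy-propagate (8 stmts):
  x = 8
  v = 8 - 3
  u = 4 + v
  z = v
  b = v + 1
  c = 8 - 8
  d = 1
  return v
After constant-fold (8 stmts):
  x = 8
  v = 5
  u = 4 + v
  z = v
  b = v + 1
  c = 0
  d = 1
  return v
After dead-code-elim (2 stmts):
  v = 5
  return v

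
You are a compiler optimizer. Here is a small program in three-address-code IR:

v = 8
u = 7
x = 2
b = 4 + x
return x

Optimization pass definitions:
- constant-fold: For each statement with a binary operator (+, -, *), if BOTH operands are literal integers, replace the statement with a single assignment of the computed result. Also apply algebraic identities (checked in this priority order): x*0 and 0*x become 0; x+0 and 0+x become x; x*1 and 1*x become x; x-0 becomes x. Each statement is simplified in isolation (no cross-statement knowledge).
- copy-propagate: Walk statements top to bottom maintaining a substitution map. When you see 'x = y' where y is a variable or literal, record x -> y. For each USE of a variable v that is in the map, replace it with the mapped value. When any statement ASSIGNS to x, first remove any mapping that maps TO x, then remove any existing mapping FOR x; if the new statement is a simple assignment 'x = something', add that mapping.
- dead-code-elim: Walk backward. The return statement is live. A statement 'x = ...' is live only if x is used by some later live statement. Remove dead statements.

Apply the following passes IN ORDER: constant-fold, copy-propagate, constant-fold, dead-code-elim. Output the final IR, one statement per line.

Initial IR:
  v = 8
  u = 7
  x = 2
  b = 4 + x
  return x
After constant-fold (5 stmts):
  v = 8
  u = 7
  x = 2
  b = 4 + x
  return x
After copy-propagate (5 stmts):
  v = 8
  u = 7
  x = 2
  b = 4 + 2
  return 2
After constant-fold (5 stmts):
  v = 8
  u = 7
  x = 2
  b = 6
  return 2
After dead-code-elim (1 stmts):
  return 2

Answer: return 2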